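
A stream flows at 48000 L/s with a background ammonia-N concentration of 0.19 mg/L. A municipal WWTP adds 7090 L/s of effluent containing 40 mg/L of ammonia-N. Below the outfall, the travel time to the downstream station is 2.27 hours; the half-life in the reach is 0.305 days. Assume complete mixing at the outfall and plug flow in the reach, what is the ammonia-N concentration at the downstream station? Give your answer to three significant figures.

Mass balance: C = (48000·0.1900 + 7090·40.00) / 55090 = 292700/55090 = 5.313 mg/L.
Half-life 0.305 d → k = ln 2 / 0.305 = 2.273 d⁻¹.
First-order decay: C = 5.313·exp(−k·t) = 5.313·0.8066 = 4.286 mg/L.

4.29 mg/L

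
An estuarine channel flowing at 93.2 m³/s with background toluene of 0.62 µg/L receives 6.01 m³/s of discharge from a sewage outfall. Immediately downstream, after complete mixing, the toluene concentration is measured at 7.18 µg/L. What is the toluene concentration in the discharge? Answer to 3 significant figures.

Mass balance: 93.20·0.6200 + 6.010·Cₑ = 99.21·7.180
→ Cₑ = (99.21·7.180 − 93.20·0.6200) / 6.010 = 108.9 µg/L.

109 µg/L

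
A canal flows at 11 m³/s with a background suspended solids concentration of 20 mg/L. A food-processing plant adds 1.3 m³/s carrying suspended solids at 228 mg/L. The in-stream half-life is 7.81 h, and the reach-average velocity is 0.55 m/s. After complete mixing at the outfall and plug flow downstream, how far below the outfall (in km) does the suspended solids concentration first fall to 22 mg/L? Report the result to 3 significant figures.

14.4 km

Conservation of mass: C = (11.00·20.00 + 1.300·228.0) / 12.30 = 516.4/12.30 = 41.98 mg/L.
Half-life 7.81 h → k = ln 2 / 7.81 = 0.08875 h⁻¹ = 2.130 d⁻¹.
Set 41.98·exp(−k·t) = 22 → t = ln(41.98/22)/k = 26210 s = 7.281 h.
Distance = v·t = 0.55·26210 = 14420 m = 14.42 km.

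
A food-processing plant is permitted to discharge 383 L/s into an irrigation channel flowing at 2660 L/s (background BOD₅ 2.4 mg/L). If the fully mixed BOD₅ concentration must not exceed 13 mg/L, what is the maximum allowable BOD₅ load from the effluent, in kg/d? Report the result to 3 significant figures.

Mass balance at the limit: 2660·2.400 + 383.0·Cₑ = 3043·13 → Cₑ = 86.62 mg/L.
383.0 L/s = 0.3830 m³/s. Load = 0.3830 m³/s × 86.62 g/m³ × 86 400 s/d = 2866 kg/d.

2870 kg/d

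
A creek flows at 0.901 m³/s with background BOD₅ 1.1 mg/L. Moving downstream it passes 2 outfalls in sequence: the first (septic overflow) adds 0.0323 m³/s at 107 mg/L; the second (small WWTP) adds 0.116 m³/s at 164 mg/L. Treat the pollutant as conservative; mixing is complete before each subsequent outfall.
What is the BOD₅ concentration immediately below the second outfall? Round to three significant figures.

Outfall 1: combined Q = 0.9333 m³/s; C = (0.9010·1.100 + 0.03230·107.0)/0.9333 = 4.765 mg/L.
Outfall 2: combined Q = 1.049 m³/s; C = (0.9333·4.765 + 0.1160·164.0)/1.049 = 22.37 mg/L.

22.4 mg/L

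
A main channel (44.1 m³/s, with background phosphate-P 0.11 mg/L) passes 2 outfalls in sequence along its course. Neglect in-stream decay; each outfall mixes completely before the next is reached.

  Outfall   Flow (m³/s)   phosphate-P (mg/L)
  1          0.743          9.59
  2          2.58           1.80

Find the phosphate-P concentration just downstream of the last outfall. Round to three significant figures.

Outfall 1: combined Q = 44.84 m³/s; C = (44.10·0.1100 + 0.7430·9.590)/44.84 = 0.2671 mg/L.
Outfall 2: combined Q = 47.42 m³/s; C = (44.84·0.2671 + 2.580·1.800)/47.42 = 0.3505 mg/L.

0.350 mg/L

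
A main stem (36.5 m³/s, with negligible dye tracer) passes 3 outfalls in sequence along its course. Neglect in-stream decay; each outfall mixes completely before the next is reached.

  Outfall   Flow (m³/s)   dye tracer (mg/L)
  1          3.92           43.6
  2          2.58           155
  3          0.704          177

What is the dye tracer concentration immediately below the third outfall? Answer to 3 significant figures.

Below outfall 1: Q → 40.42 m³/s, C = (36.50·0 + 3.920·43.60)/40.42 = 4.228 mg/L.
Below outfall 2: Q → 43.00 m³/s, C = (40.42·4.228 + 2.580·155.0)/43.00 = 13.27 mg/L.
Below outfall 3: Q → 43.70 m³/s, C = (43.00·13.27 + 0.7040·177.0)/43.70 = 15.91 mg/L.

15.9 mg/L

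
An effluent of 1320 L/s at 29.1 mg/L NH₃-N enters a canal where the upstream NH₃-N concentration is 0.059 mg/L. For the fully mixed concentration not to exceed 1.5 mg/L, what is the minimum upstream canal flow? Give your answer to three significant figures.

Set C_mix = 1.5: (Q·0.05900 + 1320·29.10) / (Q + 1320) = 1.5
→ Q = 1320·(29.10 − 1.5)/(1.5 − 0.05900) = 25280 L/s.

25300 L/s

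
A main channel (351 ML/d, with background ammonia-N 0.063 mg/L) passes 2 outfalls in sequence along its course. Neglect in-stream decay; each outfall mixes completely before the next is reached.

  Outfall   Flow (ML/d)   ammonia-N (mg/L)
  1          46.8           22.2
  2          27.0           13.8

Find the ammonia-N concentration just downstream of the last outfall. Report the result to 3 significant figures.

3.37 mg/L

After outfall 1: Q = 351.0 + 46.80 = 397.8 ML/d; C = (351.0·0.06300 + 46.80·22.20)/397.8 = 2.667 mg/L.
After outfall 2: Q = 397.8 + 27.00 = 424.8 ML/d; C = (397.8·2.667 + 27.00·13.80)/424.8 = 3.375 mg/L.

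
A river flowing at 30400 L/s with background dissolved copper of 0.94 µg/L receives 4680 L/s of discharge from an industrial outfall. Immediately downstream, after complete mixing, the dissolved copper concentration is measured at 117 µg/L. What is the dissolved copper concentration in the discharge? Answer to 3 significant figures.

Mass balance: 30400·0.9400 + 4680·Cₑ = 35080·117.0
→ Cₑ = (35080·117.0 − 30400·0.9400) / 4680 = 870.9 µg/L.

871 µg/L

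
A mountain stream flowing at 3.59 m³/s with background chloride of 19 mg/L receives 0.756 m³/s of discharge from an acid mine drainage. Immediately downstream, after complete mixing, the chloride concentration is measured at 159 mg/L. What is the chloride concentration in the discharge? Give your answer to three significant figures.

824 mg/L

Mass balance: 3.590·19.00 + 0.7560·Cₑ = 4.346·159.0
→ Cₑ = (4.346·159.0 − 3.590·19.00) / 0.7560 = 823.8 mg/L.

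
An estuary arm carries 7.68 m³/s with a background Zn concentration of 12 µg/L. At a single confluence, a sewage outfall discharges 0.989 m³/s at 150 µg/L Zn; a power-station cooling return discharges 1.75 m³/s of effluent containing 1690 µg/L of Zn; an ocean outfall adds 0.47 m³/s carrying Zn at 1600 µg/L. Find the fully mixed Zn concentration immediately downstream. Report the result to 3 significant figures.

363 µg/L

Mixed concentration C = ΣQC/ΣQ = (7.680·12.00 + 0.9890·150.0 + 1.750·1690 + 0.4700·1600) / 10.89 = 3950/10.89 = 362.8 µg/L.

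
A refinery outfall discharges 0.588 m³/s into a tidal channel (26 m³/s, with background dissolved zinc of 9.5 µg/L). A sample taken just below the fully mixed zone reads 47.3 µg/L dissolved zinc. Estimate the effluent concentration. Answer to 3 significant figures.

Mass balance: 26.00·9.500 + 0.5880·Cₑ = 26.59·47.30
→ Cₑ = (26.59·47.30 − 26.00·9.500) / 0.5880 = 1719 µg/L.

1720 µg/L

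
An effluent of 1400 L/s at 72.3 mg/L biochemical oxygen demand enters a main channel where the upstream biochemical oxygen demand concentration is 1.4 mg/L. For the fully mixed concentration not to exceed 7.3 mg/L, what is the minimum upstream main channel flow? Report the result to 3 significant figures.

15400 L/s

Set C_mix = 7.3: (Q·1.400 + 1400·72.30) / (Q + 1400) = 7.3
→ Q = 1400·(72.30 − 7.3)/(7.3 − 1.400) = 15420 L/s.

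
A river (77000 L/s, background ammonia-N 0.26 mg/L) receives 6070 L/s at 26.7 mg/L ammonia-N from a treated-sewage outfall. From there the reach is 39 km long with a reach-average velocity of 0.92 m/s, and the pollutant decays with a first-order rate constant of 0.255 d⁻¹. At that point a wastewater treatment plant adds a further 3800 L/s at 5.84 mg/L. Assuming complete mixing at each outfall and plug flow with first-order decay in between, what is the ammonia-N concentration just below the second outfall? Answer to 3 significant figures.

Mixed concentration C = ΣQC/ΣQ = (77000·0.2600 + 6070·26.70) / 83070 = 182100/83070 = 2.192 mg/L; combined flow 83070 L/s.
Travel time t = 39·1000 / 0.92 = 42390 s = 11.78 h.
Applying C = C₀e^(−kt): 2.192 × 0.8824 = 1.934 mg/L.
At the second outfall, C = (83070·1.934 + 3800·5.840) / (83070 + 3800) = 2.105 mg/L.

2.11 mg/L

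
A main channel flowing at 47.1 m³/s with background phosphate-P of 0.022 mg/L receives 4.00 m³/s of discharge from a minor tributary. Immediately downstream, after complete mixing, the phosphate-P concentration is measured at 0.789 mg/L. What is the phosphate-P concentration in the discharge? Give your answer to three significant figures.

9.82 mg/L

Mass balance: 47.10·0.02200 + 4.000·Cₑ = 51.10·0.7890
→ Cₑ = (51.10·0.7890 − 47.10·0.02200) / 4.000 = 9.820 mg/L.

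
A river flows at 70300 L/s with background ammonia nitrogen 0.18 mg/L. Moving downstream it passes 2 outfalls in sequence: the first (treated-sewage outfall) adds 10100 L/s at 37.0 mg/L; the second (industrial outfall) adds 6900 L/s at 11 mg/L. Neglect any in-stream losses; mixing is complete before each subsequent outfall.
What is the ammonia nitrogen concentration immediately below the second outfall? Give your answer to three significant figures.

5.30 mg/L

Below outfall 1: Q → 80400 L/s, C = (70300·0.1800 + 10100·37.00)/80400 = 4.805 mg/L.
Below outfall 2: Q → 87300 L/s, C = (80400·4.805 + 6900·11.00)/87300 = 5.295 mg/L.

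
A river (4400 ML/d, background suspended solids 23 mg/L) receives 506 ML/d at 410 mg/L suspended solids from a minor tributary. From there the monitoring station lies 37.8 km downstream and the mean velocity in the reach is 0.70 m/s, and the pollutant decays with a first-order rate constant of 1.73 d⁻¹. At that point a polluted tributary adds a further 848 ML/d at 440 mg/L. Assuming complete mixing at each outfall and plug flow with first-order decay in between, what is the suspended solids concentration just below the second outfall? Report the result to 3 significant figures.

After mixing, C = (4400·23.00 + 506.0·410.0) / 4906 = 308700/4906 = 62.91 mg/L; combined flow 4906 ML/d.
Travel time t = 37.8·1000 / 0.70 = 54000 s = 15.00 h.
First-order decay: C = 62.91·exp(−k·t) = 62.91·0.3392 = 21.34 mg/L.
At the second outfall, C = (4906·21.34 + 848.0·440.0) / (4906 + 848.0) = 83.04 mg/L.

83.0 mg/L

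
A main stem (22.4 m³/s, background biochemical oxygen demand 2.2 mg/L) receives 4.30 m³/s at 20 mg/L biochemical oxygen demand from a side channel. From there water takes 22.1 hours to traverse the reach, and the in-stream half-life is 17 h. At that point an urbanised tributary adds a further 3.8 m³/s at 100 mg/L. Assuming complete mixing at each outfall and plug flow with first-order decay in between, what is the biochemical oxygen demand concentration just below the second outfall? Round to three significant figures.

14.3 mg/L

Mixed concentration C = ΣQC/ΣQ = (22.40·2.200 + 4.300·20.00) / 26.70 = 135.3/26.70 = 5.067 mg/L; combined flow 26.70 m³/s.
Half-life 17 h → k = ln 2 / 17 = 0.04077 h⁻¹ = 0.9786 d⁻¹.
After decay, C = 5.067 × e^(−kt) = 5.067 × 0.4061 = 2.058 mg/L.
Second outfall: C = (26.70·2.058 + 3.800·100.0)/30.50 = 14.26 mg/L.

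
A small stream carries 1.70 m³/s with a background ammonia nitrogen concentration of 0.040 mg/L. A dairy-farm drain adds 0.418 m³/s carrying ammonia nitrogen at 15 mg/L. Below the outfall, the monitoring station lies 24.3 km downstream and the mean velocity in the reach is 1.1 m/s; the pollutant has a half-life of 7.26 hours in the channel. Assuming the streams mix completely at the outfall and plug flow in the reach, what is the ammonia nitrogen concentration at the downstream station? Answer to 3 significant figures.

1.67 mg/L

Mass balance: C = (1.700·0.04000 + 0.4180·15.00) / 2.118 = 6.338/2.118 = 2.992 mg/L.
Travel time t = 24.3·1000 / 1.1 = 22090 s = 6.136 h.
Half-life 7.26 h → k = ln 2 / 7.26 = 0.09547 h⁻¹ = 2.291 d⁻¹.
Applying C = C₀e^(−kt): 2.992 × 0.5566 = 1.666 mg/L.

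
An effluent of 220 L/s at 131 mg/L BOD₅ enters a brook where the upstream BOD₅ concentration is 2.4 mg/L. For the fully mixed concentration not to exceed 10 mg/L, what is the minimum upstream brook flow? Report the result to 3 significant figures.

Set C_mix = 10: (Q·2.400 + 220.0·131.0) / (Q + 220.0) = 10
→ Q = 220.0·(131.0 − 10)/(10 − 2.400) = 3503 L/s.

3500 L/s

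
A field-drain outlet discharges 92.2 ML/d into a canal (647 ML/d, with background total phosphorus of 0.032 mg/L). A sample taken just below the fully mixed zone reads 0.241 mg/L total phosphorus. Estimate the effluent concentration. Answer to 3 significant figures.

Mass balance: 647.0·0.03200 + 92.20·Cₑ = 739.2·0.2410
→ Cₑ = (739.2·0.2410 − 647.0·0.03200) / 92.20 = 1.708 mg/L.

1.71 mg/L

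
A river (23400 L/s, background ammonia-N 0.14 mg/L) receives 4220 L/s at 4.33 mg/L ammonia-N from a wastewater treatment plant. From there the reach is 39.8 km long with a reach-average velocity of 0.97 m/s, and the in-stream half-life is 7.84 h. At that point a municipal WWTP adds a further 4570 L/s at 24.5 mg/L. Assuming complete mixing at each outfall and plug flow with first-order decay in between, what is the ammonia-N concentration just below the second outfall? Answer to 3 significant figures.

3.72 mg/L

Conservation of mass: C = (23400·0.1400 + 4220·4.330) / 27620 = 21550/27620 = 0.7802 mg/L; combined flow 27620 L/s.
Travel time t = 39.8·1000 / 0.97 = 41030 s = 11.40 h.
Half-life 7.84 h → k = ln 2 / 7.84 = 0.08841 h⁻¹ = 2.122 d⁻¹.
Decay over the reach: 0.7802·exp(−kt) = 0.7802·0.3651 = 0.2848 mg/L.
At the second outfall, C = (27620·0.2848 + 4570·24.50) / (27620 + 4570) = 3.723 mg/L.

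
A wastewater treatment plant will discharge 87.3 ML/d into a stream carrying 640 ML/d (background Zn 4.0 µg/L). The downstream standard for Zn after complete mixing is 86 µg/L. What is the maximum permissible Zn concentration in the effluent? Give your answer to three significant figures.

687 µg/L

At the limit, (Qr·Cr + Qe·Cₑ)/(Qr + Qe) = 86:
Cₑ = (727.3·86 − 640.0·4.000) / 87.30 = 687.1 µg/L.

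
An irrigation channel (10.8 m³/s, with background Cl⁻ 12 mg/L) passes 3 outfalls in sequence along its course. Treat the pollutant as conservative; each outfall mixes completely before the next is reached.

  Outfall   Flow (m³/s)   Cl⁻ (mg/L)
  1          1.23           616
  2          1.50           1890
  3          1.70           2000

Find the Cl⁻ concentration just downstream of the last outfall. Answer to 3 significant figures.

468 mg/L

Below outfall 1: Q → 12.03 m³/s, C = (10.80·12.00 + 1.230·616.0)/12.03 = 73.76 mg/L.
Below outfall 2: Q → 13.53 m³/s, C = (12.03·73.76 + 1.500·1890)/13.53 = 275.1 mg/L.
Below outfall 3: Q → 15.23 m³/s, C = (13.53·275.1 + 1.700·2000)/15.23 = 467.6 mg/L.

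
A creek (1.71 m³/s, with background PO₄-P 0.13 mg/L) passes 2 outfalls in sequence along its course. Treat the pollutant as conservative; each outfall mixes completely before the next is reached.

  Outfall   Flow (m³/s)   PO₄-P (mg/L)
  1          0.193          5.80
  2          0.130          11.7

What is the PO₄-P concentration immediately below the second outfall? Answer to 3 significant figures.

1.41 mg/L

Below outfall 1: Q → 1.903 m³/s, C = (1.710·0.1300 + 0.1930·5.800)/1.903 = 0.7050 mg/L.
Below outfall 2: Q → 2.033 m³/s, C = (1.903·0.7050 + 0.1300·11.70)/2.033 = 1.408 mg/L.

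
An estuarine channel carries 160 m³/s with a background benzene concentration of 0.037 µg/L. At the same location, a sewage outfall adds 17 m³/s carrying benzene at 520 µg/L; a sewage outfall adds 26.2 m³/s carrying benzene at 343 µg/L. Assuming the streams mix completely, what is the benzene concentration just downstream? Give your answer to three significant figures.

87.8 µg/L

Flow-weighted average: C = (160.0·0.03700 + 17.00·520.0 + 26.20·343.0) / 203.2 = 17830/203.2 = 87.76 µg/L.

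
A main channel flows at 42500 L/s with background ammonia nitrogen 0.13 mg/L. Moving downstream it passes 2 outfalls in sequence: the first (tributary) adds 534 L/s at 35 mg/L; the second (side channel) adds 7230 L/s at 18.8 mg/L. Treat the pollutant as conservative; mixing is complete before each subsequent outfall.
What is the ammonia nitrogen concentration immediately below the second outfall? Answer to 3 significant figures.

After outfall 1: Q = 42500 + 534.0 = 43030 L/s; C = (42500·0.1300 + 534.0·35.00)/43030 = 0.5627 mg/L.
After outfall 2: Q = 43030 + 7230 = 50260 L/s; C = (43030·0.5627 + 7230·18.80)/50260 = 3.186 mg/L.

3.19 mg/L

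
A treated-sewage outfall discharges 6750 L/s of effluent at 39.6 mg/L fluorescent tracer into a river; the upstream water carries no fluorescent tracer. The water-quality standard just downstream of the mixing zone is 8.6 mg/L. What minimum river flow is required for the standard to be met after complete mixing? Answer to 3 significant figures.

24300 L/s

Set C_mix = 8.6: (Q·0 + 6750·39.60) / (Q + 6750) = 8.6
→ Q = 6750·(39.60 − 8.6)/(8.6 − 0) = 24330 L/s.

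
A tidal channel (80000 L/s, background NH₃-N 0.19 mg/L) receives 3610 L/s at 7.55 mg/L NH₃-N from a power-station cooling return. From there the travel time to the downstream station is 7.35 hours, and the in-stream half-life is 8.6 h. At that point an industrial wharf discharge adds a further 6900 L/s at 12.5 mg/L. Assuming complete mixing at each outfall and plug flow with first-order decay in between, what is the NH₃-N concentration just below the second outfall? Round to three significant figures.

Mass balance: C = (80000·0.1900 + 3610·7.550) / 83610 = 42460/83610 = 0.5078 mg/L; combined flow 83610 L/s.
Half-life 8.6 h → k = ln 2 / 8.6 = 0.08060 h⁻¹ = 1.934 d⁻¹.
First-order decay: C = 0.5078·exp(−k·t) = 0.5078·0.5530 = 0.2808 mg/L.
Second outfall: C = (83610·0.2808 + 6900·12.50)/90510 = 1.212 mg/L.

1.21 mg/L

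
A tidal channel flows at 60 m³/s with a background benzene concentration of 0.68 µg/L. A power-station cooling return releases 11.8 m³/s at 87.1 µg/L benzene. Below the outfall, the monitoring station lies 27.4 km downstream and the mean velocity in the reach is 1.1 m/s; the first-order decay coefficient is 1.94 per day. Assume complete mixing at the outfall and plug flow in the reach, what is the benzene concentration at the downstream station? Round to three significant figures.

Conservation of mass: C = (60.00·0.6800 + 11.80·87.10) / 71.80 = 1069/71.80 = 14.88 µg/L.
Travel time t = 27.4·1000 / 1.1 = 24910 s = 6.919 h.
Decay over the reach: 14.88·exp(−kt) = 14.88·0.5716 = 8.507 µg/L.

8.51 µg/L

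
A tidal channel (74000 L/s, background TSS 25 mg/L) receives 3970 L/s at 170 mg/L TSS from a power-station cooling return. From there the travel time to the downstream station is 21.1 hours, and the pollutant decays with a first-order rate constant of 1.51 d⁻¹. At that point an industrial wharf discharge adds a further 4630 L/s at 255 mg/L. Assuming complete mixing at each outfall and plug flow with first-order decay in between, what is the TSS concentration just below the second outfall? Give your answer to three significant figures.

22.4 mg/L

Mass balance: C = (74000·25.00 + 3970·170.0) / 77970 = 2525000/77970 = 32.38 mg/L; combined flow 77970 L/s.
After decay, C = 32.38 × e^(−kt) = 32.38 × 0.2651 = 8.586 mg/L.
Second outfall: C = (77970·8.586 + 4630·255.0)/82600 = 22.40 mg/L.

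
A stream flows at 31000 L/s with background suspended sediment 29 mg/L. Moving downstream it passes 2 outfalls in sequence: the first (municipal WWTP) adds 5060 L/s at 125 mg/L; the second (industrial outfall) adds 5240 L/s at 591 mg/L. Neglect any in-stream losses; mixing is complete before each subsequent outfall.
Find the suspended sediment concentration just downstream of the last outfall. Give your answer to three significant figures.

112 mg/L

After outfall 1: Q = 31000 + 5060 = 36060 L/s; C = (31000·29.00 + 5060·125.0)/36060 = 42.47 mg/L.
After outfall 2: Q = 36060 + 5240 = 41300 L/s; C = (36060·42.47 + 5240·591.0)/41300 = 112.1 mg/L.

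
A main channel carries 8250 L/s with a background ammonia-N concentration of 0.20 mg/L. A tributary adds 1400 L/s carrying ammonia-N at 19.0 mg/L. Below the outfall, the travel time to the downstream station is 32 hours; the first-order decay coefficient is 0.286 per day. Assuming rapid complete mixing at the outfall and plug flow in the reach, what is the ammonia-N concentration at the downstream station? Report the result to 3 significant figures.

2.00 mg/L

Flow-weighted average: C = (8250·0.2000 + 1400·19.00) / 9650 = 28250/9650 = 2.927 mg/L.
After decay, C = 2.927 × e^(−kt) = 2.927 × 0.6830 = 1.999 mg/L.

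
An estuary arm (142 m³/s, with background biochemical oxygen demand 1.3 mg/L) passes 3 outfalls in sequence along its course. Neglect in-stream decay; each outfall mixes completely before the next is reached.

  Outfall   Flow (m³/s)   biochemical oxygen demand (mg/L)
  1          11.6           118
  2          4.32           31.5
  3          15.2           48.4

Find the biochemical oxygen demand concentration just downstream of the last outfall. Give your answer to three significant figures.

14.0 mg/L

Below outfall 1: Q → 153.6 m³/s, C = (142.0·1.300 + 11.60·118.0)/153.6 = 10.11 mg/L.
Below outfall 2: Q → 157.9 m³/s, C = (153.6·10.11 + 4.320·31.50)/157.9 = 10.70 mg/L.
Below outfall 3: Q → 173.1 m³/s, C = (157.9·10.70 + 15.20·48.40)/173.1 = 14.01 mg/L.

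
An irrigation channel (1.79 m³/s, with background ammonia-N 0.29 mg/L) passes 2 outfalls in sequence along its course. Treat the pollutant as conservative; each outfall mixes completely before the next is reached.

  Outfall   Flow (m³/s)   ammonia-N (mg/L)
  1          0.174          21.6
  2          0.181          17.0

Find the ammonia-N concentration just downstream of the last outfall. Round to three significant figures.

3.43 mg/L

Below outfall 1: Q → 1.964 m³/s, C = (1.790·0.2900 + 0.1740·21.60)/1.964 = 2.178 mg/L.
Below outfall 2: Q → 2.145 m³/s, C = (1.964·2.178 + 0.1810·17.00)/2.145 = 3.429 mg/L.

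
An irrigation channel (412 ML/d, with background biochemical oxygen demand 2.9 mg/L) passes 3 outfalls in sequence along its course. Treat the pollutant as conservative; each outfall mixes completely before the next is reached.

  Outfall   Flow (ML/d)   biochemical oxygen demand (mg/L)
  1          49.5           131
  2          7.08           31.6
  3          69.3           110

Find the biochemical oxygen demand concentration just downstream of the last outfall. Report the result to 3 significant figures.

Below outfall 1: Q → 461.5 ML/d, C = (412.0·2.900 + 49.50·131.0)/461.5 = 16.64 mg/L.
Below outfall 2: Q → 468.6 ML/d, C = (461.5·16.64 + 7.080·31.60)/468.6 = 16.87 mg/L.
Below outfall 3: Q → 537.9 ML/d, C = (468.6·16.87 + 69.30·110.0)/537.9 = 28.87 mg/L.

28.9 mg/L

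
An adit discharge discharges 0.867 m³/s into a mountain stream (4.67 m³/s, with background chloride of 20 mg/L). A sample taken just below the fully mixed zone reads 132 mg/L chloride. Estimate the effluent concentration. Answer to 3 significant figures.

735 mg/L

Mass balance: 4.670·20.00 + 0.8670·Cₑ = 5.537·132.0
→ Cₑ = (5.537·132.0 − 4.670·20.00) / 0.8670 = 735.3 mg/L.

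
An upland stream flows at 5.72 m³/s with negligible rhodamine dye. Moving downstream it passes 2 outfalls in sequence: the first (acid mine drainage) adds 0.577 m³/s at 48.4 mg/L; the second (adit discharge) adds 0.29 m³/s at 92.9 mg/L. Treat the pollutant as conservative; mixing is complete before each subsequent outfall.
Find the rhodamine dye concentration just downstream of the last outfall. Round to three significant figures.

8.33 mg/L

Outfall 1: combined Q = 6.297 m³/s; C = (5.720·0 + 0.5770·48.40)/6.297 = 4.435 mg/L.
Outfall 2: combined Q = 6.587 m³/s; C = (6.297·4.435 + 0.2900·92.90)/6.587 = 8.330 mg/L.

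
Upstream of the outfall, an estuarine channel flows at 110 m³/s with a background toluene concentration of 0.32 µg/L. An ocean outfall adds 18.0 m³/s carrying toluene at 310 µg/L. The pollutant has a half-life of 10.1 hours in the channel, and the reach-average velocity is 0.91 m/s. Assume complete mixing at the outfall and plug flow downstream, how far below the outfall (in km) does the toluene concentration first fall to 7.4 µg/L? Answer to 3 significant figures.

Mass balance: C = (110.0·0.3200 + 18.00·310.0) / 128.0 = 5615/128.0 = 43.87 µg/L.
Half-life 10.1 h → k = ln 2 / 10.1 = 0.06863 h⁻¹ = 1.647 d⁻¹.
Set 43.87·exp(−k·t) = 7.4 → t = ln(43.87/7.4)/k = 93360 s = 25.93 h.
Distance = v·t = 0.91·93360 = 84960 m = 84.96 km.

85.0 km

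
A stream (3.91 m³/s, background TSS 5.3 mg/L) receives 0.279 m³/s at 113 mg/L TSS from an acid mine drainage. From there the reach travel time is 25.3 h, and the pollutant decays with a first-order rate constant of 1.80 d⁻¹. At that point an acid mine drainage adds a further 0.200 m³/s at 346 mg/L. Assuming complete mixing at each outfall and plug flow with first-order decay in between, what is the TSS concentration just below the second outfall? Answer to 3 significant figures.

17.6 mg/L

After mixing, C = (3.910·5.300 + 0.2790·113.0) / 4.189 = 52.25/4.189 = 12.47 mg/L; combined flow 4.189 m³/s.
Decay over the reach: 12.47·exp(−kt) = 12.47·0.1499 = 1.870 mg/L.
Second outfall: C = (4.189·1.870 + 0.2000·346.0)/4.389 = 17.55 mg/L.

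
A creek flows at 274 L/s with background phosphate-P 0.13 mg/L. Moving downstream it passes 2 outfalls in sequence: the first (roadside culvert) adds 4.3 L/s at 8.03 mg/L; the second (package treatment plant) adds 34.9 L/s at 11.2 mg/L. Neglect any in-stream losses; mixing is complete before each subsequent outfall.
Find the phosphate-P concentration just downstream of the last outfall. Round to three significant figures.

Outfall 1: combined Q = 278.3 L/s; C = (274.0·0.1300 + 4.300·8.030)/278.3 = 0.2521 mg/L.
Outfall 2: combined Q = 313.2 L/s; C = (278.3·0.2521 + 34.90·11.20)/313.2 = 1.472 mg/L.

1.47 mg/L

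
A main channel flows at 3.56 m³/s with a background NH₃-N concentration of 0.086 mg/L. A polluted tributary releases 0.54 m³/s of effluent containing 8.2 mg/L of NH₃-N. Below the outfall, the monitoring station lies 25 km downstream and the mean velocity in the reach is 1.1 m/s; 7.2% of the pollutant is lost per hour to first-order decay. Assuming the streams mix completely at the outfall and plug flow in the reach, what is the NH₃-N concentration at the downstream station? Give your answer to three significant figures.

0.720 mg/L

Mixed concentration C = ΣQC/ΣQ = (3.560·0.08600 + 0.5400·8.200) / 4.100 = 4.734/4.100 = 1.155 mg/L.
Travel time t = 25·1000 / 1.1 = 22730 s = 6.313 h.
7.2%/h lost → k = −ln(1 − 0.072) = 0.07472 h⁻¹.
Decay over the reach: 1.155·exp(−kt) = 1.155·0.6239 = 0.7204 mg/L.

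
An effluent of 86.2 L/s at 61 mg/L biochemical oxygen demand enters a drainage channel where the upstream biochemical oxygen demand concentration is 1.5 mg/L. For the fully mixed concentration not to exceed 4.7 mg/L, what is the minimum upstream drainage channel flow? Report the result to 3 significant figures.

Set C_mix = 4.7: (Q·1.500 + 86.20·61.00) / (Q + 86.20) = 4.7
→ Q = 86.20·(61.00 − 4.7)/(4.7 − 1.500) = 1517 L/s.

1520 L/s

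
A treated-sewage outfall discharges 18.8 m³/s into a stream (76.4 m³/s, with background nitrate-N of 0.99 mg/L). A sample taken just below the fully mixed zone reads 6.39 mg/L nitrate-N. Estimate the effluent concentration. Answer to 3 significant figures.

Mass balance: 76.40·0.9900 + 18.80·Cₑ = 95.20·6.390
→ Cₑ = (95.20·6.390 − 76.40·0.9900) / 18.80 = 28.33 mg/L.

28.3 mg/L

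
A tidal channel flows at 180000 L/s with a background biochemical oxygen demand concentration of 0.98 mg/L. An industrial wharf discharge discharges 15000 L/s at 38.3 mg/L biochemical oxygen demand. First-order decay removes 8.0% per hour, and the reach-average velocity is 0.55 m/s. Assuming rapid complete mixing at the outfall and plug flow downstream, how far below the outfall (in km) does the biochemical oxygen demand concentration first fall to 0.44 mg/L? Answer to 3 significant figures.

51.5 km

Mixed concentration C = ΣQC/ΣQ = (180000·0.9800 + 15000·38.30) / 195000 = 750900/195000 = 3.851 mg/L.
8.0%/h lost → k = −ln(1 − 0.08) = 0.08338 h⁻¹.
Set 3.851·exp(−k·t) = 0.44 → t = ln(3.851/0.44)/k = 93660 s = 26.02 h.
Distance = v·t = 0.55·93660 = 51510 m = 51.51 km.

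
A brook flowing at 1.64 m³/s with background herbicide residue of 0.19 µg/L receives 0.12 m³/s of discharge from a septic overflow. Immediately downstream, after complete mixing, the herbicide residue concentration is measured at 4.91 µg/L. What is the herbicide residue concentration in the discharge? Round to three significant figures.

69.4 µg/L

Mass balance: 1.640·0.1900 + 0.1200·Cₑ = 1.760·4.910
→ Cₑ = (1.760·4.910 − 1.640·0.1900) / 0.1200 = 69.42 µg/L.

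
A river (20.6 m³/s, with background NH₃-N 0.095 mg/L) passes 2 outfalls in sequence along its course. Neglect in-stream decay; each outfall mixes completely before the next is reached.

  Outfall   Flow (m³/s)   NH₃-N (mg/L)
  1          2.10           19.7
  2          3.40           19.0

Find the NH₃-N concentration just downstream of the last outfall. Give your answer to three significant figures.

Below outfall 1: Q → 22.70 m³/s, C = (20.60·0.09500 + 2.100·19.70)/22.70 = 1.909 mg/L.
Below outfall 2: Q → 26.10 m³/s, C = (22.70·1.909 + 3.400·19.00)/26.10 = 4.135 mg/L.

4.14 mg/L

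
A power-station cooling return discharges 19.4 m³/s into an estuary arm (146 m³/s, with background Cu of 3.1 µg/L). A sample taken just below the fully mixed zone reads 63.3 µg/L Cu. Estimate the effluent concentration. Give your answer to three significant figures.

516 µg/L

Mass balance: 146.0·3.100 + 19.40·Cₑ = 165.4·63.30
→ Cₑ = (165.4·63.30 − 146.0·3.100) / 19.40 = 516.4 µg/L.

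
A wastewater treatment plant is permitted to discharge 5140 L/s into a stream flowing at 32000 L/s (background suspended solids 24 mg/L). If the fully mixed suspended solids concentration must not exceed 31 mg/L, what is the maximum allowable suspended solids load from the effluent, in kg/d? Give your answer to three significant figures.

Mass balance at the limit: 32000·24.00 + 5140·Cₑ = 37140·31 → Cₑ = 74.58 mg/L.
5140 L/s = 5.140 m³/s. Load = 5.140 m³/s × 74.58 g/m³ × 86 400 s/d = 33120 kg/d.

33100 kg/d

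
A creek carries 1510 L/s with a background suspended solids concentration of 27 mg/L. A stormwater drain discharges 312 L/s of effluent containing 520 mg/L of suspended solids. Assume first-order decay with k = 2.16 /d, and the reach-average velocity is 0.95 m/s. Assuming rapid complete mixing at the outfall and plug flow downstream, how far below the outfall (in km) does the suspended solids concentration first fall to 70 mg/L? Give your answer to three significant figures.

17.7 km

Flow-weighted average: C = (1510·27.00 + 312.0·520.0) / 1822 = 203000/1822 = 111.4 mg/L.
Set 111.4·exp(−k·t) = 70 → t = ln(111.4/70)/k = 18590 s = 5.165 h.
Distance = v·t = 0.95·18590 = 17660 m = 17.66 km.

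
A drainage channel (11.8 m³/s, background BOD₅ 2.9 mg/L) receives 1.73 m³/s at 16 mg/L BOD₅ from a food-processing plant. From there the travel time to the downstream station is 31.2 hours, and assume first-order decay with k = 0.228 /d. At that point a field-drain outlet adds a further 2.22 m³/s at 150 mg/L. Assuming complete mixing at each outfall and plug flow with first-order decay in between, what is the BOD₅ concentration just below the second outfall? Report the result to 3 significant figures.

24.1 mg/L

Conservation of mass: C = (11.80·2.900 + 1.730·16.00) / 13.53 = 61.90/13.53 = 4.575 mg/L; combined flow 13.53 m³/s.
Applying C = C₀e^(−kt): 4.575 × 0.7435 = 3.401 mg/L.
Second outfall: C = (13.53·3.401 + 2.220·150.0)/15.75 = 24.06 mg/L.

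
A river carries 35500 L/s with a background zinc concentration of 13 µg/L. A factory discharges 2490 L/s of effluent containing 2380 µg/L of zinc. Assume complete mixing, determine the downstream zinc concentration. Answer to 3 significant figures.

Mixed concentration C = ΣQC/ΣQ = (35500·13.00 + 2490·2380) / 37990 = 6388000/37990 = 168.1 µg/L.

168 µg/L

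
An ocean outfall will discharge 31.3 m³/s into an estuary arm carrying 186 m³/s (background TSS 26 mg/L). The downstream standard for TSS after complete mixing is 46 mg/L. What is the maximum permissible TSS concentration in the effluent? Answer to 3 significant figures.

At the limit, (Qr·Cr + Qe·Cₑ)/(Qr + Qe) = 46:
Cₑ = (217.3·46 − 186.0·26.00) / 31.30 = 164.8 mg/L.

165 mg/L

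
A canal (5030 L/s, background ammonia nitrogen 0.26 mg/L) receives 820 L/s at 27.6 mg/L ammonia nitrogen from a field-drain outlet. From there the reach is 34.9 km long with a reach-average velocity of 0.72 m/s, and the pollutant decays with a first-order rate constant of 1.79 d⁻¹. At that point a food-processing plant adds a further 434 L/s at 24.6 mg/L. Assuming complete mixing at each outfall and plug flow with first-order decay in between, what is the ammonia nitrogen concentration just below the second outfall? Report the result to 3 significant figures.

Conservation of mass: C = (5030·0.2600 + 820.0·27.60) / 5850 = 23940/5850 = 4.092 mg/L; combined flow 5850 L/s.
Travel time t = 34.9·1000 / 0.72 = 48470 s = 13.46 h.
Applying C = C₀e^(−kt): 4.092 × 0.3663 = 1.499 mg/L.
At the second outfall, C = (5850·1.499 + 434.0·24.60) / (5850 + 434.0) = 3.095 mg/L.

3.09 mg/L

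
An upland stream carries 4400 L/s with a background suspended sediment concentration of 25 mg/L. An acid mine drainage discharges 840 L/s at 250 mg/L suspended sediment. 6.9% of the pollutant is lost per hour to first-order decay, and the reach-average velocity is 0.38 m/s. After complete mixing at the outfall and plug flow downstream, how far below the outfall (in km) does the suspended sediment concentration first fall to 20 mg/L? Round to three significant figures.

21.4 km

Flow-weighted average: C = (4400·25.00 + 840.0·250.0) / 5240 = 320000/5240 = 61.07 mg/L.
6.9%/h lost → k = −ln(1 − 0.069) = 0.07150 h⁻¹.
Set 61.07·exp(−k·t) = 20 → t = ln(61.07/20)/k = 56210 s = 15.61 h.
Distance = v·t = 0.38·56210 = 21360 m = 21.36 km.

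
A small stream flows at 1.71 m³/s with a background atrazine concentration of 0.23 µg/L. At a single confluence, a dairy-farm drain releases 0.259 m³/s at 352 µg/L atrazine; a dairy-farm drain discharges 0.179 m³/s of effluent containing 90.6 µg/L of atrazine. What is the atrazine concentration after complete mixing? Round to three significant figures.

50.2 µg/L

Flow-weighted average: C = (1.710·0.2300 + 0.2590·352.0 + 0.1790·90.60) / 2.148 = 107.8/2.148 = 50.18 µg/L.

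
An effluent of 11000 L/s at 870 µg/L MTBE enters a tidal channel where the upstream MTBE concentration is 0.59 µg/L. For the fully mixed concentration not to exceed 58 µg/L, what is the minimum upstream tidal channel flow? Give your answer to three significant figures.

Set C_mix = 58: (Q·0.5900 + 11000·870.0) / (Q + 11000) = 58
→ Q = 11000·(870.0 − 58)/(58 − 0.5900) = 155600 L/s.

156000 L/s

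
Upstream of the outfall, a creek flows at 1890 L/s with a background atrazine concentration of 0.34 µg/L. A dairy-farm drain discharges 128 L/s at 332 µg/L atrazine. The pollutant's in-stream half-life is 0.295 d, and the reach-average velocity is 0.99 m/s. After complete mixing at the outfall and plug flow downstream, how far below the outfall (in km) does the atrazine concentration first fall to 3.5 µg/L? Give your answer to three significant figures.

65.9 km

Mixed concentration C = ΣQC/ΣQ = (1890·0.3400 + 128.0·332.0) / 2018 = 43140/2018 = 21.38 µg/L.
Half-life 0.295 d → k = ln 2 / 0.295 = 2.350 d⁻¹.
Set 21.38·exp(−k·t) = 3.5 → t = ln(21.38/3.5)/k = 66540 s = 18.48 h.
Distance = v·t = 0.99·66540 = 65870 m = 65.87 km.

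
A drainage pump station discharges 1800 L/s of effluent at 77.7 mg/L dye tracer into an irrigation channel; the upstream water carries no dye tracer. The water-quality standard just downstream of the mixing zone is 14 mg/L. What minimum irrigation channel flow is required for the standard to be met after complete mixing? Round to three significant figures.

8190 L/s

Set C_mix = 14: (Q·0 + 1800·77.70) / (Q + 1800) = 14
→ Q = 1800·(77.70 − 14)/(14 − 0) = 8190 L/s.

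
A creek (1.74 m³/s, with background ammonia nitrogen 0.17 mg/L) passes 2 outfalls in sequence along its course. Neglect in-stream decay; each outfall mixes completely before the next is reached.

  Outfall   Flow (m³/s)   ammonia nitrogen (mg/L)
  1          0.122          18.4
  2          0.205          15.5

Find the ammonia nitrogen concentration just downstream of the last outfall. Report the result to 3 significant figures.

After outfall 1: Q = 1.740 + 0.1220 = 1.862 m³/s; C = (1.740·0.1700 + 0.1220·18.40)/1.862 = 1.364 mg/L.
After outfall 2: Q = 1.862 + 0.2050 = 2.067 m³/s; C = (1.862·1.364 + 0.2050·15.50)/2.067 = 2.766 mg/L.

2.77 mg/L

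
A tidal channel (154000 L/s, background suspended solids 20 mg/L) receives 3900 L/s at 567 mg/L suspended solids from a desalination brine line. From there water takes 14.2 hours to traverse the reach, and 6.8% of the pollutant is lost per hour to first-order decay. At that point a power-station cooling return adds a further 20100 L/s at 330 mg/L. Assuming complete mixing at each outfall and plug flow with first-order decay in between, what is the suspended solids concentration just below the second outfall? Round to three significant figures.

Conservation of mass: C = (154000·20.00 + 3900·567.0) / 157900 = 5291000/157900 = 33.51 mg/L; combined flow 157900 L/s.
6.8%/h lost → k = −ln(1 − 0.068) = 0.07042 h⁻¹.
Applying C = C₀e^(−kt): 33.51 × 0.3679 = 12.33 mg/L.
Second outfall: C = (157900·12.33 + 20100·330.0)/178000 = 48.20 mg/L.

48.2 mg/L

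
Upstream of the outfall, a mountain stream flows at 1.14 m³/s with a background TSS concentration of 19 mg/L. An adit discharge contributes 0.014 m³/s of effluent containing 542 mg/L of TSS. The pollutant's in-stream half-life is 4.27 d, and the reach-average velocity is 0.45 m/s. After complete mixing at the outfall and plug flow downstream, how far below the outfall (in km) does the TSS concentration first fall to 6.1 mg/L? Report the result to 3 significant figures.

341 km

Conservation of mass: C = (1.140·19.00 + 0.01400·542.0) / 1.154 = 29.25/1.154 = 25.34 mg/L.
Half-life 4.27 d → k = ln 2 / 4.27 = 0.1623 d⁻¹.
Set 25.34·exp(−k·t) = 6.1 → t = ln(25.34/6.1)/k = 758100 s = 210.6 h.
Distance = v·t = 0.45·758100 = 341100 m = 341.1 km.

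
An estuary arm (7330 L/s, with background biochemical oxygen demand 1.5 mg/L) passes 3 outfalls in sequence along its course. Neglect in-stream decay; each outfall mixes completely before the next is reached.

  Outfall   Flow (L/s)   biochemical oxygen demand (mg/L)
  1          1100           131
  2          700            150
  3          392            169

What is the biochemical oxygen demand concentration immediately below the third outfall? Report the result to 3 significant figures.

34.3 mg/L

Below outfall 1: Q → 8430 L/s, C = (7330·1.500 + 1100·131.0)/8430 = 18.40 mg/L.
Below outfall 2: Q → 9130 L/s, C = (8430·18.40 + 700.0·150.0)/9130 = 28.49 mg/L.
Below outfall 3: Q → 9522 L/s, C = (9130·28.49 + 392.0·169.0)/9522 = 34.27 mg/L.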